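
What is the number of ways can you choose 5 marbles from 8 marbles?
56

Solution: C(8,5) = 8! / (5! × (8-5)!)
         = 8! / (5! × 3!)
         = 56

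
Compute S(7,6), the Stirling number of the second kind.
21

Working:
Using the Stirling recurrence: S(n,k) = k·S(n-1,k) + S(n-1,k-1)
S(7,6) = 6·S(6,6) + S(6,5)
         = 6·1 + 15
         = 6 + 15
         = 21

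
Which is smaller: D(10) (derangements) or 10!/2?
D(10)

Explanation: D(10) = (10-1)·[D(9) + D(8)] = 9·[133,496 + 14,833] = 1,334,961; 10!/2 = 3,628,800/2 = 1,814,400.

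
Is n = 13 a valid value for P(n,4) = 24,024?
No

Solution: P(13,4) = 13·12·11·10 = 17,160, which does not equal 24,024.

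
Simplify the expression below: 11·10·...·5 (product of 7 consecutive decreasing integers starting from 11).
1,663,200

Solution: This is P(11,7) = 11!/(4)! = 1,663,200.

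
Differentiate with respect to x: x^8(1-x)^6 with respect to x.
8x^7(1-x)^6 - 6x^8(1-x)^5

Product rule: 8x^{7}(1-x)^{6} + x^8·(-6)(1-x)^{5}.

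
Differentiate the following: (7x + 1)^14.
98(7x + 1)^13
Chain rule: 14(7x+1)^{13} × 7 = 98(7x+1)^{13}.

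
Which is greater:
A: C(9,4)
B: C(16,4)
B

Working:
A=C(9,4)=126, B=C(16,4)=1,820.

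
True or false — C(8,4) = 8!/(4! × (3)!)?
False
The correct denominator is 4!×4!, giving C(8,4) = 70; the stated RHS is 8!/(4!×3!) = 280 ≠ 70, so the statement does not hold.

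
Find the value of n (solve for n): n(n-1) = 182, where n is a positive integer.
n² − n − 182 = 0, so n = (1 ± √(1 + 4·182))/2 = (1 ± √729)/2 = (1 ± 27)/2, i.e. n = 14 or n = -13. Taking the positive root, n = 14 (check: 14×13 = 182).
Final answer: 14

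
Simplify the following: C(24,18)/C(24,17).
7/18

Working:
C(n,k+1)/C(n,k) = (n−k)/(k+1). Here (24−17)/(17+1) = 7/18 = 7/18.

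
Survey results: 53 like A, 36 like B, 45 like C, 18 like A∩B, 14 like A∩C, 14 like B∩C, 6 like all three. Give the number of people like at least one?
94

|A∪B∪C| = 53+36+45-18-14-14+6 = 94.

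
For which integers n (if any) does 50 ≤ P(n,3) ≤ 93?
5

Explanation: P(4,3)=24; P(5,3)=60; P(6,3)=120. So valid n = 5.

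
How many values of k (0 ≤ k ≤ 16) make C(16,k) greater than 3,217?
Row 16 is unimodal and symmetric about k=16/2. C(16,4)=1,820 ≤ 3,217; C(16,5)=4,368 > 3,217; by symmetry C(16,k) > 3,217 for k = 5..11. That's 11 - 5 + 1 = 7 values.
Final answer: 7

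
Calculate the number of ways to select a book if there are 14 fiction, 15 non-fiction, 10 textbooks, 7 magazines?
46

Working:
By the addition principle: 14 + 15 + 10 + 7 = 46.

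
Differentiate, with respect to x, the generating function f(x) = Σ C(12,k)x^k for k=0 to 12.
Σ k·C(12,k)x^(k-1) for k=1 to 12

Explanation: Term-by-term differentiation gives Σ k·C(12,k)x^{k-1} for k=1 to 12.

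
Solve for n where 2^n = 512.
9

Explanation: 2^9 = 512, so n = 9.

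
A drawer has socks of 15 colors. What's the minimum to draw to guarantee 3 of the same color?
31

Worst case: 2 of each = 30. One more: 31.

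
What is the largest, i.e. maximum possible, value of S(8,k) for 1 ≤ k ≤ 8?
1,701

Reasoning: Row S(8,k) for k = 1..8 (via S(n,k) = k·S(n−1,k) + S(n−1,k−1)): 1, 127, 966, 1,701, 1,050, 266, 28, 1. The row is unimodal; maximum at k = 4: 1,701.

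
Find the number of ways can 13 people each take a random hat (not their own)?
2,290,792,932

Reasoning: Using D(n) = (n-1)[D(n-1) + D(n-2)]:
D(13) = (13-1) × [D(12) + D(11)]
      = 12 × [176214841 + 14684570]
      = 12 × 190899411
      = 2,290,792,932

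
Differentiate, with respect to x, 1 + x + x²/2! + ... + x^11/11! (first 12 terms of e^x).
1 + x + x²/2! + ... + x^10/10!

Working:
Differentiating term by term gives the first 11 terms of e^x.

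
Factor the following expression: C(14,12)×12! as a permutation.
P(14,12)
C(14,12)×12! = [14!/(12!(2)!)]×12! = 14!/(2)! = P(14,12) = 43,589,145,600.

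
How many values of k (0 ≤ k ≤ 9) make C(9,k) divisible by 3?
8

Working:
Checking C(9,k) mod 3 for k = 0..9: divisible at k = 1, 2, 3, 4, 5, 6, 7, 8. That's 8 values.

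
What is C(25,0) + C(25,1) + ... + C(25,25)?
33,554,432

Explanation: Sum of binomial coefficients = 2^25 = 33,554,432.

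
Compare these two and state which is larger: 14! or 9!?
14!=87,178,291,200, 9!=362,880. 14! > 9!.

Answer: 14!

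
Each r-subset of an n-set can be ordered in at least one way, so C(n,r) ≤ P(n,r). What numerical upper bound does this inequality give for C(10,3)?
720

P(10,3) = 10·9·8 = 720, so C(10,3) ≤ 720. (The bound is loose by a factor of 3! = 6: C(10,3) = 720/6 = 120.)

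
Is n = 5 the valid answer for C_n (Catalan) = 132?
No

Reasoning: C_5 = C(10,5)/(5+1) = 252/6 = 42, which does not equal 132.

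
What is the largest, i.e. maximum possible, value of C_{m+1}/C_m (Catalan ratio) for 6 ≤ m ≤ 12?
25/7

Explanation: C_{m+1}/C_m = 2(2m+1)/(m+2), which increases with m. Maximum at m = 12: 2·25/14 = 25/7.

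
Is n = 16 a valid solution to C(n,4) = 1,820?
Yes

Working:
C(16,4) = 16·15·14·13/4! = 43,680/24 = 1,820, which equals 1,820.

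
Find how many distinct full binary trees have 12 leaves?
58,786
Using the Catalan number formula: C_n = C(2n, n) / (n+1)
C_11 = C(22, 11) / (11+1)
     = 705432 / 12
     = 58,786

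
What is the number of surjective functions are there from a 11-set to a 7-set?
322,494,480

Onto functions = 7! × S(11,7)
First compute S(11,7) via recurrence:
Using the Stirling recurrence: S(n,k) = k·S(n-1,k) + S(n-1,k-1)
S(11,7) = 7·S(10,7) + S(10,6)
         = 7·5880 + 22827
         = 41160 + 22827
         = 63,987
Then: 5040 × 63987 = 322,494,480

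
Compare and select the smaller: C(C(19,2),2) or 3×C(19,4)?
C(C(19,2),2)=14,535, 3×C(19,4)=11,628.
Final answer: 3×C(19,4)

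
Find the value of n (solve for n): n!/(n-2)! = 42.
7

Explanation: n!/(n-2)! = n×(n-1), a product of 2 consecutive integers ≈ (n−0.5)^2. 42^(1/2) + 0.5 ≈ 7.0; check n = 7: 7×6 = 42 ✓. So n = 7.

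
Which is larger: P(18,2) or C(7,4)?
P(18,2)=306, C(7,4)=35.
Final answer: P(18,2)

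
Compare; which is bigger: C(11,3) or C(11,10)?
C(11,3)
C(11,3)=165, C(11,10)=11.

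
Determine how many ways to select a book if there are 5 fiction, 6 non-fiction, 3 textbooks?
14

Working:
By the addition principle: 5 + 6 + 3 = 14.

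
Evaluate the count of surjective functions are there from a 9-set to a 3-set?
Onto functions = 3! × S(9,3)
First compute S(9,3) via recurrence:
Using the Stirling recurrence: S(n,k) = k·S(n-1,k) + S(n-1,k-1)
S(9,3) = 3·S(8,3) + S(8,2)
         = 3·966 + 127
         = 2898 + 127
         = 3,025
Then: 6 × 3025 = 18,150

Answer: 18,150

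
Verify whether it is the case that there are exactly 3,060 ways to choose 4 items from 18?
C(18,4) = 3,060.

Answer: True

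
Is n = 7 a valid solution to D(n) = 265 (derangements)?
No

Explanation: D(7) = (7-1)·[D(6) + D(5)] = 6·[265 + 44] = 1,854, which does not equal 265.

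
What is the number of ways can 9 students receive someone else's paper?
133,496

Working:
Using D(n) = (n-1)[D(n-1) + D(n-2)]:
D(9) = (9-1) × [D(8) + D(7)]
      = 8 × [14833 + 1854]
      = 8 × 16687
      = 133,496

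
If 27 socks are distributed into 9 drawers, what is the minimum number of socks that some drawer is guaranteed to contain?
3

Reasoning: Pigeonhole: ⌈27/9⌉ = 3.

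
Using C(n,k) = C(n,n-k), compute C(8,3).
C(8,3) = C(8,5) = 56.
Final answer: 56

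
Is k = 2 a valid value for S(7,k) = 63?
Yes

S(7,2) = 2·S(6,2) + S(6,1) = 2·31 + 1 = 63, which equals 63.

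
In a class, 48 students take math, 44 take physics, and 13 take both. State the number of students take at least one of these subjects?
|A∪B| = |A|+|B|-|A∩B| = 48+44-13 = 79.
Final answer: 79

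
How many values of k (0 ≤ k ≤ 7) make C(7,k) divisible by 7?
6

Working:
Checking C(7,k) mod 7 for k = 0..7: divisible at k = 1, 2, 3, 4, 5, 6. That's 6 values.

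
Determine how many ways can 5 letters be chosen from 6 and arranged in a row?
P(6,5) = 6!/(6-5)! = 720.

Answer: 720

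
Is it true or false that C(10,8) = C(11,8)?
False

Solution: LHS = C(10,8) = 45; RHS = C(11,8) = 165. 45 ≠ 165, so the statement does not hold.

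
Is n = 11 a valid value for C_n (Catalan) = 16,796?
No

C_11 = C(22,11)/(11+1) = 705,432/12 = 58,786, which does not equal 16,796.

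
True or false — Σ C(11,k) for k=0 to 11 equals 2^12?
False

Solution: Binomial theorem: Σ C(11,k) = (1+1)^11 = 2^11 = 2,048; RHS 2^12 = 4,096.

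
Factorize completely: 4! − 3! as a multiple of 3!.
4! − 3! = 4·3! − 3! = (4 − 1)·3! = 3 × 3! = 18.

Answer: 3 × 3! = 18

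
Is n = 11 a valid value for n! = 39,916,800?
11! = 11·10! = 11·3,628,800 = 39,916,800, which equals 39,916,800.
Final answer: Yes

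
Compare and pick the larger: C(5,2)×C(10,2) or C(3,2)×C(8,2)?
C(5,2)×C(10,2)

Reasoning: C(5,2)×C(10,2)=450, C(3,2)×C(8,2)=84.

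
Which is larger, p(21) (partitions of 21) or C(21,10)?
C(21,10)

Solution: Pentagonal recurrence p(n) = p(n−1) + p(n−2) − p(n−5) − p(n−7) + …: p(21) = p(20) + p(19) − p(16) − p(14) + p(9) + p(6) = 627 + 490 − 231 − 135 + 30 + 11 = 792; C(21,10) = 352,716.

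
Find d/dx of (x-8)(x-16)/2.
(2x - 24)/2

Reasoning: d/dx[(x-8)(x-16)] = (x-16) + (x-8) = 2x - 24. Dividing by 2 gives (2x - 24)/2.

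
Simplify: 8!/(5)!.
336

Reasoning: This equals 8×7×6 = 336.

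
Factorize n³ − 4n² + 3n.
n(n − 1)(n − 3)

Reasoning: n³ − 4n² + 3n = n(n² − 4n + 3) = n(n − 1)(n − 3).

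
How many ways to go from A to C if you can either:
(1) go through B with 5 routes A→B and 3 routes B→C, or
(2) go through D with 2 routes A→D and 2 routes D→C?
19

Working:
Route via B: 5×3=15. Route via D: 2×2=4. Total: 19.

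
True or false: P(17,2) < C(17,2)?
False

Explanation: P(17,2) = 272 and C(17,2) = 136; P(n,r) = r! × C(n,r) so P > C whenever r ≥ 2.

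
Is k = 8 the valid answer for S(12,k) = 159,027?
S(12,8) = 8·S(11,8) + S(11,7) = 8·11,880 + 63,987 = 159,027, which equals 159,027.
Final answer: Yes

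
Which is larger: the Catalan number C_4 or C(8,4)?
C(8,4)
C_4 = C(8,4)/(4+1) = 70/5 = 14; C(8,4) = 70.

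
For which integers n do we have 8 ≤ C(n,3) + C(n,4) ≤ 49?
5, 6

Explanation: C(4,3)+C(4,4)=5; C(5,3)+C(5,4)=15; C(6,3)+C(6,4)=35; C(7,3)+C(7,4)=70. So valid n = 5, 6.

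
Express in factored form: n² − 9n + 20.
(n − 4)(n − 5)

Working:
Seek roots whose sum is 9 and product is 20: (4, 5). So n² − 9n + 20 = (n − 4)(n − 5).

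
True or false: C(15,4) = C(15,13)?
False

C(15,4) = 1,365 but C(15,13) = 105; symmetry gives C(15,4) = C(15,11), not C(15,13).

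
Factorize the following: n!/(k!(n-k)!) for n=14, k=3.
C(14,3) = 364

This is the binomial coefficient C(14,3) = 364.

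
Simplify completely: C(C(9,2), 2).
C(9,2) = 36, then C(36, 2) = 630.
Final answer: 630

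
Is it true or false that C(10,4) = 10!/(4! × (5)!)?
False

Solution: The correct denominator is 4!×6!, giving C(10,4) = 210; the stated RHS is 10!/(4!×5!) = 1,260 ≠ 210, so the statement does not hold.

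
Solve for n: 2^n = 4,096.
12

Explanation: 4,096 = 1,024 × 4 = 2^10 × 2^2 = 2^12, so n = 12.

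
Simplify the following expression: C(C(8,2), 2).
C(8,2) = 28, then C(28, 2) = 378.

Answer: 378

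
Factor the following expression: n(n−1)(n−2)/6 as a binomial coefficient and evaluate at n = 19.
C(n,3); C(19,3) = 969

Reasoning: n(n−1)(n−2)/6 = n!/(3!(n−3)!) = C(n,3). At n = 19: C(19,3) = 969.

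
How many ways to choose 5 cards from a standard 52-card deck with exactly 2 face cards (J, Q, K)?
652,080

Reasoning: 12 face cards and 40 non-face cards: C(12,2) × C(40,3) = 66 × 9,880 = 652,080.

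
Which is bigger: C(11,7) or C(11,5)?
C(11,5)

Working:
C(11,7)=330, C(11,5)=462.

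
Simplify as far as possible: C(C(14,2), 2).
4,095

Solution: C(14,2) = 91, then C(91, 2) = 4,095.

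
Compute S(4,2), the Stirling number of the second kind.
7

Using the Stirling recurrence: S(n,k) = k·S(n-1,k) + S(n-1,k-1)
S(4,2) = 2·S(3,2) + S(3,1)
         = 2·3 + 1
         = 6 + 1
         = 7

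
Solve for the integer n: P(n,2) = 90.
10

Reasoning: P(n,2) = n(n−1) is increasing in n; n(n−1) ≈ (n−0.5)^2 = 90 gives n ≈ 10.0. Check: P(8,2) = 56, P(9,2) = 72, P(10,2) = 90 ✓. So n = 10.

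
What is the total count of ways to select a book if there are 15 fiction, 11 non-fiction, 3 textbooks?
29

Working:
By the addition principle: 15 + 11 + 3 = 29.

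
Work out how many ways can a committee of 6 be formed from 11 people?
462

C(11,6) = 11! / (6! × (11-6)!)
         = 11! / (6! × 5!)
         = 462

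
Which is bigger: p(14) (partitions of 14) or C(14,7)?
C(14,7)

Working:
Pentagonal recurrence p(n) = p(n−1) + p(n−2) − p(n−5) − p(n−7) + …: p(14) = p(13) + p(12) − p(9) − p(7) + p(2) = 101 + 77 − 30 − 15 + 2 = 135; C(14,7) = 3,432.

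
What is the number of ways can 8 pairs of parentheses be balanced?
Using the Catalan number formula: C_n = C(2n, n) / (n+1)
C_8 = C(16, 8) / (8+1)
     = 12870 / 9
     = 1,430

Answer: 1,430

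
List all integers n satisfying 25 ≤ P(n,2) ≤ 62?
6, 7, 8

Explanation: P(5,2)=20; P(6,2)=30; P(7,2)=42; P(8,2)=56; P(9,2)=72. So valid n = 6, 7, 8.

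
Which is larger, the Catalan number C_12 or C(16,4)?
C_12 = C(24,12)/(12+1) = 2,704,156/13 = 208,012; C(16,4) = 1,820.
Final answer: C_12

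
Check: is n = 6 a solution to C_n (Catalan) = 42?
No

C_6 = C(12,6)/(6+1) = 924/7 = 132, which does not equal 42.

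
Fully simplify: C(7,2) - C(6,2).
6

Reasoning: C(7,2) - C(6,2) = C(6,1) = 6.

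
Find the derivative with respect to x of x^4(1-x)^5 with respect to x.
Product rule: 4x^{3}(1-x)^{5} + x^4·(-5)(1-x)^{4}.
Final answer: 4x^3(1-x)^5 - 5x^4(1-x)^4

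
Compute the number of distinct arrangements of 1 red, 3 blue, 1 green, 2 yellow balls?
Multinomial: 7!/(1! × 3! × 1! × 2!) = 420.

Answer: 420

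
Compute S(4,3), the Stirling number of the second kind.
6
Using the Stirling recurrence: S(n,k) = k·S(n-1,k) + S(n-1,k-1)
S(4,3) = 3·S(3,3) + S(3,2)
         = 3·1 + 3
         = 3 + 3
         = 6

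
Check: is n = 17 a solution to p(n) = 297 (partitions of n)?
Yes

Pentagonal recurrence p(n) = p(n−1) + p(n−2) − p(n−5) − p(n−7) + …: p(17) = p(16) + p(15) − p(12) − p(10) + p(5) + p(2) = 231 + 176 − 77 − 42 + 7 + 2 = 297, which equals 297.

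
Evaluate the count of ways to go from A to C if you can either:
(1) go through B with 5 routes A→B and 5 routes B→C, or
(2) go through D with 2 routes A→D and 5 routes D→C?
35

Route via B: 5×5=25. Route via D: 2×5=10. Total: 35.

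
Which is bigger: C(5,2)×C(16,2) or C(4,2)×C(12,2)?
C(5,2)×C(16,2)

Solution: C(5,2)×C(16,2)=1,200, C(4,2)×C(12,2)=396.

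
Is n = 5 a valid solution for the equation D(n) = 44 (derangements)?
D(5) = (5-1)·[D(4) + D(3)] = 4·[9 + 2] = 44, which equals 44.
Final answer: Yes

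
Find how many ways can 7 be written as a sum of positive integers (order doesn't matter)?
15

Working:
Pentagonal recurrence p(n) = p(n−1) + p(n−2) − p(n−5) − p(n−7) + …: p(7) = p(6) + p(5) − p(2) − p(0) = 11 + 7 − 2 − 1 = 15.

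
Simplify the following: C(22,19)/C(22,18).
4/19

C(n,k+1)/C(n,k) = (n−k)/(k+1). Here (22−18)/(18+1) = 4/19 = 4/19.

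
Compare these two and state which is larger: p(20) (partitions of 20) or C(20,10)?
Pentagonal recurrence p(n) = p(n−1) + p(n−2) − p(n−5) − p(n−7) + …: p(20) = p(19) + p(18) − p(15) − p(13) + p(8) + p(5) = 490 + 385 − 176 − 101 + 22 + 7 = 627; C(20,10) = 184,756.
Final answer: C(20,10)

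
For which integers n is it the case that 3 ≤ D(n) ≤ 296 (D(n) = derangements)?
4, 5, 6
Using D(n) = (n−1)[D(n−1) + D(n−2)] with D(1)=0, D(2)=1: D(3)=2; D(4)=9; D(5)=44; D(6)=265; D(7)=1,854. So valid n = 4, 5, 6.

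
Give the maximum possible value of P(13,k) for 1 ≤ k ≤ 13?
P(13,k) increases in k, so maximum at k = 13: 13! = 6,227,020,800.
Final answer: 6,227,020,800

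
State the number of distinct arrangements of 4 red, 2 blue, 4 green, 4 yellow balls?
3,153,150

Explanation: Multinomial: 14!/(4! × 2! × 4! × 4!) = 3,153,150.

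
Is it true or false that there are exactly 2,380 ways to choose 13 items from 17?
C(17,13) = 2,380.
Final answer: True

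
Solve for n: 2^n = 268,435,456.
28

268,435,456 = 1,024 × 1,024 × 256 = 2^10 × 2^10 × 2^8 = 2^28, so n = 28.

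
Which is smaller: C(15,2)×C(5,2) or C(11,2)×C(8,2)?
C(15,2)×C(5,2)

Working:
C(15,2)×C(5,2)=1,050, C(11,2)×C(8,2)=1,540.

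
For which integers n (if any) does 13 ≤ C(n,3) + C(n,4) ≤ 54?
5, 6

Explanation: C(4,3)+C(4,4)=5; C(5,3)+C(5,4)=15; C(6,3)+C(6,4)=35; C(7,3)+C(7,4)=70. So valid n = 5, 6.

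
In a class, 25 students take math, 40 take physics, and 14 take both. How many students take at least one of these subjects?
51

Solution: |A∪B| = |A|+|B|-|A∩B| = 25+40-14 = 51.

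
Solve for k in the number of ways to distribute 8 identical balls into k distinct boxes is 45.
Stars and bars: the count is C(8+k−1, k−1), increasing in k. k=2: C(9,1) = 9, k=3: C(10,2) = 45 ✓. So k = 3.
Final answer: 3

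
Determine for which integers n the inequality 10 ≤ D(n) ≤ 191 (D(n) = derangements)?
5

Reasoning: Using D(n) = (n−1)[D(n−1) + D(n−2)] with D(1)=0, D(2)=1: D(4)=9; D(5)=44; D(6)=265. So valid n = 5.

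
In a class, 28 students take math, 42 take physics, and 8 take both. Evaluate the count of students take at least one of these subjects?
62
|A∪B| = |A|+|B|-|A∩B| = 28+42-8 = 62.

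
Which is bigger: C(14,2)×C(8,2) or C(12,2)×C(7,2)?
C(14,2)×C(8,2)=2,548, C(12,2)×C(7,2)=1,386.
Final answer: C(14,2)×C(8,2)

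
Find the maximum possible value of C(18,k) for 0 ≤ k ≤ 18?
48,620

Maximum at k = 9: C(18,9) = 48,620.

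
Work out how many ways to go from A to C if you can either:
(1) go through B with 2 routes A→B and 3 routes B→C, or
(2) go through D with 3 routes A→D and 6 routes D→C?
24

Route via B: 2×3=6. Route via D: 3×6=18. Total: 24.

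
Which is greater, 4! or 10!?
4!=24, 10!=3,628,800. 10! > 4!.
Final answer: 10!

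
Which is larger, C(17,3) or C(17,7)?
C(17,3)=680, C(17,7)=19,448.

Answer: C(17,7)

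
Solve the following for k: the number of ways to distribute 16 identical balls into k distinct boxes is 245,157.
8

Explanation: Stars and bars: the count is C(16+k−1, k−1), increasing in k. k=6: C(21,5) = 20,349, k=7: C(22,6) = 74,613, k=8: C(23,7) = 245,157 ✓. So k = 8.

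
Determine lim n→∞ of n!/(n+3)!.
0

Working:
n!/(n+3)! = 1/[(n+1)(n+2)(n+3)] → 0 as n → ∞.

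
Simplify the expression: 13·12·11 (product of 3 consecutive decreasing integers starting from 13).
1,716
This is P(13,3) = 13!/(10)! = 1,716.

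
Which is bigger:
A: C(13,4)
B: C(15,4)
A=C(13,4)=715, B=C(15,4)=1,365.
Final answer: B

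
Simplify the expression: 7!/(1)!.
5,040

Solution: This equals 7×6×...×2 = 5,040.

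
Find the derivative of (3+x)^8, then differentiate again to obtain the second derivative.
56(3+x)^6

Explanation: First derivative: 8(3+x)^{7}. Second derivative: 8·7·(3+x)^{6} = 56(3+x)^{6}.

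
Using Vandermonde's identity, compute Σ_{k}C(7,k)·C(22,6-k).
= C(7+22,6) = C(29,6) = 475,020.

Answer: 475,020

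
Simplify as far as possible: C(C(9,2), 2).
630
C(9,2) = 36, then C(36, 2) = 630.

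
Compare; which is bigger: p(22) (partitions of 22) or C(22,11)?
Pentagonal recurrence p(n) = p(n−1) + p(n−2) − p(n−5) − p(n−7) + …: p(22) = p(21) + p(20) − p(17) − p(15) + p(10) + p(7) − p(0) = 792 + 627 − 297 − 176 + 42 + 15 − 1 = 1,002; C(22,11) = 705,432.
Final answer: C(22,11)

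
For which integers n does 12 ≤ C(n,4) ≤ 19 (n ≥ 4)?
6

Reasoning: C(5,4)=5; C(6,4)=15; C(7,4)=35. So valid n = 6.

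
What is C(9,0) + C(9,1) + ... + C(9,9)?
512

Sum of binomial coefficients = 2^9 = 512.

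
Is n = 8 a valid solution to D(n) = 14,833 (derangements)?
D(8) = (8-1)·[D(7) + D(6)] = 7·[1,854 + 265] = 14,833, which equals 14,833.

Answer: Yes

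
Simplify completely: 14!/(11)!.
2,184

Reasoning: This equals 14×13×12 = 2,184.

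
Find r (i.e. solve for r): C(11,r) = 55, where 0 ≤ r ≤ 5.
2

Solution: C(11,r) is increasing for 0 ≤ r ≤ 5. Stepping up (C(11,r+1) = C(11,r)·(11−r)/(r+1)): C(11,1) = 11, C(11,2) = 55 ✓. So r = 2.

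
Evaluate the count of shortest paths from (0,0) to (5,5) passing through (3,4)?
105

Explanation: To (3,4): C(7,3)=35. From there: C(3,2)=3. Total: 105.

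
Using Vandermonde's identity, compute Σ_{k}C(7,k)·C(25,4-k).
= C(7+25,4) = C(32,4) = 35,960.
Final answer: 35,960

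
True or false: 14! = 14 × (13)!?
True
By definition n! = n × (n-1)!, so 14! = 14 × 13!.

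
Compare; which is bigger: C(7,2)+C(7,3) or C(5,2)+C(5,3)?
C(7,2)+C(7,3)

Working:
First=56, Second=20.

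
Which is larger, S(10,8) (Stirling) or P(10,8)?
S(10,8) = 8·S(9,8) + S(9,7) = 8·36 + 462 = 750; P(10,8) = 1,814,400.

Answer: P(10,8)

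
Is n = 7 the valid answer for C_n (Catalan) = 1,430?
No

Solution: C_7 = C(14,7)/(7+1) = 3,432/8 = 429, which does not equal 1,430.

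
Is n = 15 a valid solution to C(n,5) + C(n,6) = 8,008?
Yes

Reasoning: C(15,5) + C(15,6) = 3,003 + 5,005 = 8,008, which equals 8,008.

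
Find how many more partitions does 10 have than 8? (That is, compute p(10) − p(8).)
20

Explanation: Pentagonal recurrence p(n) = p(n−1) + p(n−2) − p(n−5) − p(n−7) + …: p(10) = p(9) + p(8) − p(5) − p(3) = 30 + 22 − 7 − 3 = 42.
p(8) = p(7) + p(6) − p(3) − p(1) = 15 + 11 − 3 − 1 = 22.
Difference = 42 − 22 = 20.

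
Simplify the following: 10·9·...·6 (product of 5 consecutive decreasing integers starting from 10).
30,240

Working:
This is P(10,5) = 10!/(5)! = 30,240.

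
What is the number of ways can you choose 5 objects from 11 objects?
462

Reasoning: C(11,5) = 11! / (5! × (11-5)!)
         = 11! / (5! × 6!)
         = 462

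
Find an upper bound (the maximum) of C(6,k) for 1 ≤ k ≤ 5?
C(6,k) is maximised at the centre of the row: C(6,3) = 20.
Final answer: 20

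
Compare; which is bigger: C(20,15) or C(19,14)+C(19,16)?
C(20,15)

C(20,15)=15,504; C(19,14)+C(19,16)=11,628+969=12,597.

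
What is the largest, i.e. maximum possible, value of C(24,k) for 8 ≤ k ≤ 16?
2,704,156

C(24,k) is maximised at the centre of the row: C(24,12) = 2,704,156.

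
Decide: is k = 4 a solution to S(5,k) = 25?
No
S(5,4) = 4·S(4,4) + S(4,3) = 4·1 + 6 = 10, which does not equal 25.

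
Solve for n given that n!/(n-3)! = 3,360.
16

Explanation: n!/(n-3)! = n×(n-1)×(n-2), a product of 3 consecutive integers ≈ (n−1)^3. 3,360^(1/3) + 1 ≈ 16.0; check n = 16: 16×15×14 = 3,360 ✓. So n = 16.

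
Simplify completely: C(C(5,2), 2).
45

Solution: C(5,2) = 10, then C(10, 2) = 45.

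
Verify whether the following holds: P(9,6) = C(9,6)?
False

Reasoning: P(9,6) = 60,480 but C(9,6) = 84; they differ by a factor of 6! = 720, so the statement does not hold.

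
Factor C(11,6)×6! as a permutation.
P(11,6)
C(11,6)×6! = [11!/(6!(5)!)]×6! = 11!/(5)! = P(11,6) = 332,640.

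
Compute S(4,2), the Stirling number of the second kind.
7

Reasoning: Using the Stirling recurrence: S(n,k) = k·S(n-1,k) + S(n-1,k-1)
S(4,2) = 2·S(3,2) + S(3,1)
         = 2·3 + 1
         = 6 + 1
         = 7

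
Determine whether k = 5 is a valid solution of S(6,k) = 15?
Yes

Reasoning: S(6,5) = 5·S(5,5) + S(5,4) = 5·1 + 10 = 15, which equals 15.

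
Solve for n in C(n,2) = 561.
34
C(n,2) = n(n−1)/2! is increasing in n, and n(n−1) = 2!·561 = 1,122 ≈ (n−0.5)^2 gives n ≈ 34.0. Check: C(32,2) = 496, C(33,2) = 528, C(34,2) = 561 ✓. So n = 34.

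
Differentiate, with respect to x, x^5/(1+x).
(5x^4(1+x) - x^5)/(1+x)²

Solution: Quotient rule: [5x^{4}(1+x) - x^5]/(1+x)².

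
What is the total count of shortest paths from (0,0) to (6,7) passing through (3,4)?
700

Solution: To (3,4): C(7,3)=35. From there: C(6,3)=20. Total: 700.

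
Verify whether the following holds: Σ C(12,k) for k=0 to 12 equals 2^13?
False

Reasoning: Binomial theorem: Σ C(12,k) = (1+1)^12 = 2^12 = 4,096; RHS 2^13 = 8,192.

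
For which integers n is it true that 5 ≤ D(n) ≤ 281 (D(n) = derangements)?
Using D(n) = (n−1)[D(n−1) + D(n−2)] with D(1)=0, D(2)=1: D(3)=2; D(4)=9; D(5)=44; D(6)=265; D(7)=1,854. So valid n = 4, 5, 6.
Final answer: 4, 5, 6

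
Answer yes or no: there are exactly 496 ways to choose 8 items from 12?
No

Reasoning: C(12,8) = 495 ≠ 496.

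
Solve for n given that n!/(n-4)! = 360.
6

n!/(n-4)! = n×(n-1)×(n-2)×(n-3), a product of 4 consecutive integers ≈ (n−1.5)^4. 360^(1/4) + 1.5 ≈ 5.9; check n = 6: 6×5×4×3 = 360 ✓. So n = 6.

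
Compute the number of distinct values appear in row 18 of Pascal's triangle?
Row 18 has entries C(18,0)..C(18,18); by symmetry C(18,k)=C(18,18-k), giving 10 distinct values.
Final answer: 10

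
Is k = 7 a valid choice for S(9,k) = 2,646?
No
S(9,7) = 7·S(8,7) + S(8,6) = 7·28 + 266 = 462, which does not equal 2,646.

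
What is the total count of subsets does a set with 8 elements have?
256
Each element can be included or excluded: 2^8 = 256.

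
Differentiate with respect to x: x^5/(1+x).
(5x^4(1+x) - x^5)/(1+x)²

Reasoning: Quotient rule: [5x^{4}(1+x) - x^5]/(1+x)².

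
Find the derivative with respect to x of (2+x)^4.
4(2+x)^3

Using the power rule: d/dx (2+x)^4 = 4(2+x)^{3}.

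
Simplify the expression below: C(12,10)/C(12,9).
3/10

Solution: C(n,k+1)/C(n,k) = (n−k)/(k+1). Here (12−9)/(9+1) = 3/10 = 3/10.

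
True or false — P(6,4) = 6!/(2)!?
True

Solution: Permutation formula P(n,k) = n!/(n-k)!: 6!/2! = 720/2 = 360 = P(6,4). The statement holds.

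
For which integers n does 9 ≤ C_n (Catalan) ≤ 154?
C_3=5; C_4=14; C_5=42; C_6=132; C_7=429. So valid n = 4, 5, 6.

Answer: 4, 5, 6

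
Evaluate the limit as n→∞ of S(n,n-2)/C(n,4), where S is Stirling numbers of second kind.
The leading term of S(n,n-2) as a polynomial in n is (3)!!·C(n,4), so the ratio → (3)!! = 3.
Final answer: 3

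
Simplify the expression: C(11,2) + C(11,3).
By Pascal's identity: C(12,3) = 220.
Final answer: 220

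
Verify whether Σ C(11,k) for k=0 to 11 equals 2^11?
True

Explanation: Binomial theorem: Σ C(11,k) = (1+1)^11 = 2^11 = 2,048; RHS 2^11 = 2,048.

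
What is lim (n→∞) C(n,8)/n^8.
1/40320

Solution: C(n,8) ≈ n^8/8! for large n. Limit = 1/8! = 1/40320.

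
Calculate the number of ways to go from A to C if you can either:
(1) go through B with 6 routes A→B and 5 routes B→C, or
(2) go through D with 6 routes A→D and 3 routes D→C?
Route via B: 6×5=30. Route via D: 6×3=18. Total: 48.

Answer: 48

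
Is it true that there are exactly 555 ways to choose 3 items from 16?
False

Reasoning: C(16,3) = 560 ≠ 555.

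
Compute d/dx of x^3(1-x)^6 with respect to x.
Product rule: 3x^{2}(1-x)^{6} + x^3·(-6)(1-x)^{5}.

Answer: 3x^2(1-x)^6 - 6x^3(1-x)^5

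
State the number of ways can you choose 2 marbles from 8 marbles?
28

C(8,2) = 8! / (2! × (8-2)!)
         = 8! / (2! × 6!)
         = 28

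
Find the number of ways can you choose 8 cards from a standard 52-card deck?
752,538,150

Explanation: C(52,8) = 752,538,150.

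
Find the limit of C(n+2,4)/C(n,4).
1

Both numerator and denominator grow as n^4/4! for large n, so the ratio → 1.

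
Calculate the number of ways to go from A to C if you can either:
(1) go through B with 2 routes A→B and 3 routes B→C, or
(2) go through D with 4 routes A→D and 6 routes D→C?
30

Explanation: Route via B: 2×3=6. Route via D: 4×6=24. Total: 30.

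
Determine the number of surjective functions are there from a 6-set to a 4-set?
1,560

Solution: Onto functions = 4! × S(6,4)
First compute S(6,4) via recurrence:
Using the Stirling recurrence: S(n,k) = k·S(n-1,k) + S(n-1,k-1)
S(6,4) = 4·S(5,4) + S(5,3)
         = 4·10 + 25
         = 40 + 25
         = 65
Then: 24 × 65 = 1,560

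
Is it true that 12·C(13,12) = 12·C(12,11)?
False

Absorption identity k·C(n,k) = n·C(n-1,k-1). LHS = 12·13 = 156; RHS = 12·12 = 144.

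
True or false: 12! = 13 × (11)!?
False

Reasoning: 12! = 12 × 11! = 479,001,600, but 13 × 11! = 518,918,400.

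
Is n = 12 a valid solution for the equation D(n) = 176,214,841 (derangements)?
Yes
D(12) = (12-1)·[D(11) + D(10)] = 11·[14,684,570 + 1,334,961] = 176,214,841, which equals 176,214,841.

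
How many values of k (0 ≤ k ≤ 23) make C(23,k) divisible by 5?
4

Solution: Checking C(23,k) mod 5 for k = 0..23: divisible at k = 4, 9, 14, 19. That's 4 values.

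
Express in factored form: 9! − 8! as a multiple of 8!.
9! − 8! = 9·8! − 8! = (9 − 1)·8! = 8 × 8! = 322,560.
Final answer: 8 × 8! = 322,560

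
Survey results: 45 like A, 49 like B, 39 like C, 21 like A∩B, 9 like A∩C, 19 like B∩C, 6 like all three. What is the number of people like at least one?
|A∪B∪C| = 45+49+39-21-9-19+6 = 90.
Final answer: 90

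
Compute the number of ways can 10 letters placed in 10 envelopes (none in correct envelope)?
1,334,961
Using D(n) = (n-1)[D(n-1) + D(n-2)]:
D(10) = (10-1) × [D(9) + D(8)]
      = 9 × [133496 + 14833]
      = 9 × 148329
      = 1,334,961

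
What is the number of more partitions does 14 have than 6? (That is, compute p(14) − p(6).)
124

Reasoning: Pentagonal recurrence p(n) = p(n−1) + p(n−2) − p(n−5) − p(n−7) + …: p(14) = p(13) + p(12) − p(9) − p(7) + p(2) = 101 + 77 − 30 − 15 + 2 = 135.
p(6) = p(5) + p(4) − p(1) = 7 + 5 − 1 = 11.
Difference = 135 − 11 = 124.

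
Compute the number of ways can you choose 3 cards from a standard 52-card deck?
22,100

Reasoning: C(52,3) = 22,100.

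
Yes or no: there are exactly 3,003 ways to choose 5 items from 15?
C(15,5) = 3,003.
Final answer: Yes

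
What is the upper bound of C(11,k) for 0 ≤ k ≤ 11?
Maximum at k = 5 or k = 6: C(11,5) = 462.

Answer: 462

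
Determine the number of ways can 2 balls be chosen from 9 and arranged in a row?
72

Reasoning: P(9,2) = 9!/(9-2)! = 72.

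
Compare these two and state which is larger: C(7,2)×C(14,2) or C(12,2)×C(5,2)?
C(7,2)×C(14,2)

C(7,2)×C(14,2)=1,911, C(12,2)×C(5,2)=660.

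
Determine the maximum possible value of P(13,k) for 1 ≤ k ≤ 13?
6,227,020,800

P(13,k) increases in k, so maximum at k = 13: 13! = 6,227,020,800.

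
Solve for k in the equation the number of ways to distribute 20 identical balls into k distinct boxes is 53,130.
6

Working:
Stars and bars: the count is C(20+k−1, k−1), increasing in k. k=4: C(23,3) = 1,771, k=5: C(24,4) = 10,626, k=6: C(25,5) = 53,130 ✓. So k = 6.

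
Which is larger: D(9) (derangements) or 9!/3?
D(9) = (9-1)·[D(8) + D(7)] = 8·[14,833 + 1,854] = 133,496; 9!/3 = 362,880/3 = 120,960.
Final answer: D(9)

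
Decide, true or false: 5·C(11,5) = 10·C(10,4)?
Absorption identity k·C(n,k) = n·C(n-1,k-1). LHS = 5·462 = 2,310; RHS = 10·210 = 2,100.

Answer: False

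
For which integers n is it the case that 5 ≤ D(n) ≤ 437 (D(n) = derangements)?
Using D(n) = (n−1)[D(n−1) + D(n−2)] with D(1)=0, D(2)=1: D(3)=2; D(4)=9; D(5)=44; D(6)=265; D(7)=1,854. So valid n = 4, 5, 6.

Answer: 4, 5, 6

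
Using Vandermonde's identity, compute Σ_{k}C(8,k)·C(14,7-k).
= C(8+14,7) = C(22,7) = 170,544.
Final answer: 170,544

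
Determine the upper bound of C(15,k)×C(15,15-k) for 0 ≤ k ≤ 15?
41,409,225

Explanation: C(15,k)·C(15,15-k) = C(15,k)², maximised at the centre k = 7: C(15,7)² = 41,409,225.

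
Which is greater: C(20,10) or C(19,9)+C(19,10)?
Equal

By Pascal's identity: C(20,10) = C(19,9)+C(19,10) = 184,756. Equal.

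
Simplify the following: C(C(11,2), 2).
1,485

Reasoning: C(11,2) = 55, then C(55, 2) = 1,485.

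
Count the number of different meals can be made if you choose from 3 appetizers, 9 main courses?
By the multiplication principle: 3 × 9 = 27.
Final answer: 27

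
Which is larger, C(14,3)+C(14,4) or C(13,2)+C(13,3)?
First=1,365, Second=364.
Final answer: C(14,3)+C(14,4)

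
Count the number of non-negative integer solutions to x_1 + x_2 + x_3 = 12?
91

Solution: C(12+3-1, 3-1) = 91.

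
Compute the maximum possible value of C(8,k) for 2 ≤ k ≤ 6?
70

Reasoning: C(8,k) is maximised at the centre of the row: C(8,4) = 70.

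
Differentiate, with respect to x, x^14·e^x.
(14x^13 + x^14)e^x

Explanation: Product rule: d/dx[x^14]·e^x + x^14·d/dx[e^x] = 14x^{13}e^x + x^14e^x.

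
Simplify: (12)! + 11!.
518,918,400

Solution: (12)! + 11! = (12)·11! + 11! = (12+1)·11! = 13·11! = 518,918,400.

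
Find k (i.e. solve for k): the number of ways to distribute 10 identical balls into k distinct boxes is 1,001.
5

Working:
Stars and bars: the count is C(10+k−1, k−1), increasing in k. k=3: C(12,2) = 66, k=4: C(13,3) = 286, k=5: C(14,4) = 1,001 ✓. So k = 5.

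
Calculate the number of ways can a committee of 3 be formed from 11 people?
165
C(11,3) = 11! / (3! × (11-3)!)
         = 11! / (3! × 8!)
         = 165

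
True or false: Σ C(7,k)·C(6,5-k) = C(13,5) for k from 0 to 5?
True

Solution: Vandermonde's identity gives C(13,5) = 1,287; RHS C(13,5) = 1,287.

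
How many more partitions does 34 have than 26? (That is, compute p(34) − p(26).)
9,874

Working:
Pentagonal recurrence p(n) = p(n−1) + p(n−2) − p(n−5) − p(n−7) + …: p(34) = p(33) + p(32) − p(29) − p(27) + p(22) + p(19) − p(12) − p(8) = 10,143 + 8,349 − 4,565 − 3,010 + 1,002 + 490 − 77 − 22 = 12,310.
p(26) = p(25) + p(24) − p(21) − p(19) + p(14) + p(11) − p(4) − p(0) = 1,958 + 1,575 − 792 − 490 + 135 + 56 − 5 − 1 = 2,436.
Difference = 12,310 − 2,436 = 9,874.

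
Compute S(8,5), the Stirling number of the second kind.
1,050

Reasoning: Using the Stirling recurrence: S(n,k) = k·S(n-1,k) + S(n-1,k-1)
S(8,5) = 5·S(7,5) + S(7,4)
         = 5·140 + 350
         = 700 + 350
         = 1,050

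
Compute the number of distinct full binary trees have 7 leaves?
132
Using the Catalan number formula: C_n = C(2n, n) / (n+1)
C_6 = C(12, 6) / (6+1)
     = 924 / 7
     = 132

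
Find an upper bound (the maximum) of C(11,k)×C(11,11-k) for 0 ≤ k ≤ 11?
213,444

Explanation: C(11,k)·C(11,11-k) = C(11,k)², maximised at the centre k = 5: C(11,5)² = 213,444.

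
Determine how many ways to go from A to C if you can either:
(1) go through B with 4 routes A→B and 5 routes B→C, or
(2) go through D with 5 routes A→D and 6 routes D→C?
Route via B: 4×5=20. Route via D: 5×6=30. Total: 50.
Final answer: 50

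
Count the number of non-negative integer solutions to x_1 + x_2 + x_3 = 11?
78

Working:
C(11+3-1, 3-1) = 78.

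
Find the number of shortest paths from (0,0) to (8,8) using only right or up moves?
12,870

Working:
Choose 8 rights from 16 moves: C(16,8) = 12,870.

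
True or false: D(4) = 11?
False

Working:
Derangements of 4 elements: D(4) = (4-1)·[D(3) + D(2)] = 3·[2 + 1] = 9.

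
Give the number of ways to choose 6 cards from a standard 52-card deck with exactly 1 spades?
7,484,841

13 spades and 39 non-spades: C(13,1) × C(39,5) = 13 × 575757 = 7,484,841.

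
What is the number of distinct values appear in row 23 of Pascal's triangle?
12

Solution: Row 23 has entries C(23,0)..C(23,23); by symmetry C(23,k)=C(23,23-k), giving 12 distinct values.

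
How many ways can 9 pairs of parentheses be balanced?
4,862

Explanation: Using the Catalan number formula: C_n = C(2n, n) / (n+1)
C_9 = C(18, 9) / (9+1)
     = 48620 / 10
     = 4,862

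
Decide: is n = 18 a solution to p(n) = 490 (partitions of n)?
No

Explanation: Pentagonal recurrence p(n) = p(n−1) + p(n−2) − p(n−5) − p(n−7) + …: p(18) = p(17) + p(16) − p(13) − p(11) + p(6) + p(3) = 297 + 231 − 101 − 56 + 11 + 3 = 385, which does not equal 490.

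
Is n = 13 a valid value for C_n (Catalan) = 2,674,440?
C_13 = C(26,13)/(13+1) = 10,400,600/14 = 742,900, which does not equal 2,674,440.

Answer: No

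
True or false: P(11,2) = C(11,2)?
P(11,2) = 110 and C(11,2) = 55; P(n,r) = r! × C(n,r) so P > C whenever r ≥ 2.
Final answer: False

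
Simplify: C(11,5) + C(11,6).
By Pascal's identity: C(12,6) = 924.
Final answer: 924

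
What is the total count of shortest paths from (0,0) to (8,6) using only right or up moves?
3,003

Reasoning: Choose 8 rights from 14 moves: C(14,8) = 3,003.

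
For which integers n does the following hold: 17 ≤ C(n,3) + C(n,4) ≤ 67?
6

Solution: C(5,3)+C(5,4)=15; C(6,3)+C(6,4)=35; C(7,3)+C(7,4)=70. So valid n = 6.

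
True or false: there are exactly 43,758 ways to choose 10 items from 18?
C(18,10) = 43,758.

Answer: True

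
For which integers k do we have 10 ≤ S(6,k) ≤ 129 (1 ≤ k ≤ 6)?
2, 3, 4, 5

Working:
S(6,1)=1; S(6,2)=31; S(6,3)=90; S(6,4)=65; S(6,5)=15; S(6,6)=1. So valid k = 2, 3, 4, 5.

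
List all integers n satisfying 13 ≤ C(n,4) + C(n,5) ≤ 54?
6

Reasoning: C(5,4)+C(5,5)=6; C(6,4)+C(6,5)=21; C(7,4)+C(7,5)=56. So valid n = 6.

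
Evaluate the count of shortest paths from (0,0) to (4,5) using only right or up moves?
Choose 4 rights from 9 moves: C(9,4) = 126.

Answer: 126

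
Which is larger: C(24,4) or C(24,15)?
C(24,15)

C(24,4)=10,626, C(24,15)=1,307,504.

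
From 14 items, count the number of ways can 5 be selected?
2,002

C(14,5) = 14! / (5! × (14-5)!)
         = 14! / (5! × 9!)
         = 2,002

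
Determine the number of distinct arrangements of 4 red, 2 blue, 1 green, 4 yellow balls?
34,650

Explanation: Multinomial: 11!/(4! × 2! × 1! × 4!) = 34,650.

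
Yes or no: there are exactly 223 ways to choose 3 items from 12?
No

Solution: C(12,3) = 220 ≠ 223.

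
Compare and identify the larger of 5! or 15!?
15!

Solution: 5!=120, 15!=1,307,674,368,000. 15! > 5!.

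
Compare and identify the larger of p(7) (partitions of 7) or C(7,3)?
C(7,3)

Explanation: Pentagonal recurrence p(n) = p(n−1) + p(n−2) − p(n−5) − p(n−7) + …: p(7) = p(6) + p(5) − p(2) − p(0) = 11 + 7 − 2 − 1 = 15; C(7,3) = 35.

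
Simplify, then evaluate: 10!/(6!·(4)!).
This is C(10,6) = 210.
Final answer: 210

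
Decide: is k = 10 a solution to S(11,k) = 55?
Yes

Solution: S(11,10) = 10·S(10,10) + S(10,9) = 10·1 + 45 = 55, which equals 55.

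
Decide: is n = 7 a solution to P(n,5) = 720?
No

Working:
P(7,5) = 7·6·5·4·3 = 2,520, which does not equal 720.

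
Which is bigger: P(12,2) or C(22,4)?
C(22,4)

Reasoning: P(12,2)=132, C(22,4)=7,315.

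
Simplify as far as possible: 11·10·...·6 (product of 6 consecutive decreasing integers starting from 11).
This is P(11,6) = 11!/(5)! = 332,640.

Answer: 332,640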